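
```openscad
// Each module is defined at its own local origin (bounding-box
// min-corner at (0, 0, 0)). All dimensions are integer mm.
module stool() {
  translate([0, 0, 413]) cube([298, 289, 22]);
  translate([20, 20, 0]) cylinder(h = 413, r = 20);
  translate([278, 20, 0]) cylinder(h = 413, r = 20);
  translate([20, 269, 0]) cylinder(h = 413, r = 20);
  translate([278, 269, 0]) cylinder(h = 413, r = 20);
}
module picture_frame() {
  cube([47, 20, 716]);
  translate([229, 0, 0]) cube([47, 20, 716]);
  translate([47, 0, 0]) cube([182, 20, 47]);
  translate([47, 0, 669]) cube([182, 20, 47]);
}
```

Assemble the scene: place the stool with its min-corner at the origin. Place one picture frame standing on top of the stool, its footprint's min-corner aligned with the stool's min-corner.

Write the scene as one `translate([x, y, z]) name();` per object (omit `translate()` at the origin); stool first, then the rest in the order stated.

stool();
translate([0, 0, 435]) picture_frame();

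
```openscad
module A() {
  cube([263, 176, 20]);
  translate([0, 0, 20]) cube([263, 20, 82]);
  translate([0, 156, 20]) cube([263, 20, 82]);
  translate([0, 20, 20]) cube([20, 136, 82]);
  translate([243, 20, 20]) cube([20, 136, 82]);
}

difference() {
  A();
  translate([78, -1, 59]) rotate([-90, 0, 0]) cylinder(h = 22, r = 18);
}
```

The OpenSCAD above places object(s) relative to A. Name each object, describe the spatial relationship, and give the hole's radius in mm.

The subtracted cylinder has r = 18 mm.

A is an open box. The open box has a circular hole through its front wall. The hole's radius is 18 mm.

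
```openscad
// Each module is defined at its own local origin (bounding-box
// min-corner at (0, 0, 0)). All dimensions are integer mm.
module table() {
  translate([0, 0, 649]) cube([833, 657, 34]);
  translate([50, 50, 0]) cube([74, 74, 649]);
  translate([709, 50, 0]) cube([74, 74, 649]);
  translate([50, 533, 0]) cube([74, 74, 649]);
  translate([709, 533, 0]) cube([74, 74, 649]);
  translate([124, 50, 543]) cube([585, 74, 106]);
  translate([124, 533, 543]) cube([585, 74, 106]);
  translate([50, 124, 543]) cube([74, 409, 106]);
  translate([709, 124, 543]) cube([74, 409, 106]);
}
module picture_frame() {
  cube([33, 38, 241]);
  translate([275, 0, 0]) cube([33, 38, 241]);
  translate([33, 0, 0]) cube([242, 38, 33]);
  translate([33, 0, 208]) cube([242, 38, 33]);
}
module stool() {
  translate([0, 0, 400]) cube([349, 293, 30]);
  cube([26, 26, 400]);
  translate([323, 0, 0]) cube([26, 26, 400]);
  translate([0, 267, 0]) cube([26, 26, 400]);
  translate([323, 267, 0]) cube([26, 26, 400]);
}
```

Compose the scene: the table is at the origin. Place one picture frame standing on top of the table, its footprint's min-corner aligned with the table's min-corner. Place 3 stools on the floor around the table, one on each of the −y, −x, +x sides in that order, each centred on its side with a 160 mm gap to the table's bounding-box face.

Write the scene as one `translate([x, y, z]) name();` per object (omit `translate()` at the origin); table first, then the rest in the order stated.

table();
translate([0, 0, 683]) picture_frame();
translate([242, -453, 0]) stool();
translate([-509, 182, 0]) stool();
translate([993, 182, 0]) stool();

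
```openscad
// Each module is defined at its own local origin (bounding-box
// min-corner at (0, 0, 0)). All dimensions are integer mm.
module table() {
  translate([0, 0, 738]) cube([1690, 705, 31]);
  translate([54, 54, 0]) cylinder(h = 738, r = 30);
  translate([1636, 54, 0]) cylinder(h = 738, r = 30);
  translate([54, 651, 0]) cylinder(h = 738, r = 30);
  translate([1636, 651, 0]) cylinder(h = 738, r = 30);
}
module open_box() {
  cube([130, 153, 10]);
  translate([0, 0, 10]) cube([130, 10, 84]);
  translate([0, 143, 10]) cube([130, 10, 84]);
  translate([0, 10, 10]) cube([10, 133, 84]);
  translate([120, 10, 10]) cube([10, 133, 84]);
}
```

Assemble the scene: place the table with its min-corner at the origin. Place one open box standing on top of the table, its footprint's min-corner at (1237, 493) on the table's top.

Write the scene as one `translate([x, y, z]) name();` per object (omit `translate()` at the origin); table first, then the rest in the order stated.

table();
translate([1237, 493, 769]) open_box();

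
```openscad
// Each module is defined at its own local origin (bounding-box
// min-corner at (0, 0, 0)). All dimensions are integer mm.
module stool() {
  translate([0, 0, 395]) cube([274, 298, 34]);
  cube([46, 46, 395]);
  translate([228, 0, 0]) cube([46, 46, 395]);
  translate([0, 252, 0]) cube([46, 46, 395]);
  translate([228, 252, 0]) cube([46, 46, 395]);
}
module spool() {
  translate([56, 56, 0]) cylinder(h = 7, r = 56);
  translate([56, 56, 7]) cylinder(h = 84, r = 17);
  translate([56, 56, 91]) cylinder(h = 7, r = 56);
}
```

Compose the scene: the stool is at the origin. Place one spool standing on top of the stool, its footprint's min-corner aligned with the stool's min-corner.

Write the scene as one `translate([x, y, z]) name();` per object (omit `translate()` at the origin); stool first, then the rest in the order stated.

stool();
translate([0, 0, 429]) spool();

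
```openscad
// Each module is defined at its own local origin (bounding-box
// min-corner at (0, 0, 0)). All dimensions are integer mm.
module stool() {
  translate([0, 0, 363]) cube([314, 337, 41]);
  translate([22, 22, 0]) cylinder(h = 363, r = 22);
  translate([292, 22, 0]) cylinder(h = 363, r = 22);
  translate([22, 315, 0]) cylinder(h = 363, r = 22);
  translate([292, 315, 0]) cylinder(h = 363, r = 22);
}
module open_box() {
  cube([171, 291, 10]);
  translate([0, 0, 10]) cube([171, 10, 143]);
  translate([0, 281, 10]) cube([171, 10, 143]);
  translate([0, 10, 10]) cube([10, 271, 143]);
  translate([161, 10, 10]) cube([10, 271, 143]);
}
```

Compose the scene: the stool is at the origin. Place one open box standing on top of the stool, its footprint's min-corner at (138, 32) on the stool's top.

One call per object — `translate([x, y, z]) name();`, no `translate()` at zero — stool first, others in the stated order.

stool();
translate([138, 32, 404]) open_box();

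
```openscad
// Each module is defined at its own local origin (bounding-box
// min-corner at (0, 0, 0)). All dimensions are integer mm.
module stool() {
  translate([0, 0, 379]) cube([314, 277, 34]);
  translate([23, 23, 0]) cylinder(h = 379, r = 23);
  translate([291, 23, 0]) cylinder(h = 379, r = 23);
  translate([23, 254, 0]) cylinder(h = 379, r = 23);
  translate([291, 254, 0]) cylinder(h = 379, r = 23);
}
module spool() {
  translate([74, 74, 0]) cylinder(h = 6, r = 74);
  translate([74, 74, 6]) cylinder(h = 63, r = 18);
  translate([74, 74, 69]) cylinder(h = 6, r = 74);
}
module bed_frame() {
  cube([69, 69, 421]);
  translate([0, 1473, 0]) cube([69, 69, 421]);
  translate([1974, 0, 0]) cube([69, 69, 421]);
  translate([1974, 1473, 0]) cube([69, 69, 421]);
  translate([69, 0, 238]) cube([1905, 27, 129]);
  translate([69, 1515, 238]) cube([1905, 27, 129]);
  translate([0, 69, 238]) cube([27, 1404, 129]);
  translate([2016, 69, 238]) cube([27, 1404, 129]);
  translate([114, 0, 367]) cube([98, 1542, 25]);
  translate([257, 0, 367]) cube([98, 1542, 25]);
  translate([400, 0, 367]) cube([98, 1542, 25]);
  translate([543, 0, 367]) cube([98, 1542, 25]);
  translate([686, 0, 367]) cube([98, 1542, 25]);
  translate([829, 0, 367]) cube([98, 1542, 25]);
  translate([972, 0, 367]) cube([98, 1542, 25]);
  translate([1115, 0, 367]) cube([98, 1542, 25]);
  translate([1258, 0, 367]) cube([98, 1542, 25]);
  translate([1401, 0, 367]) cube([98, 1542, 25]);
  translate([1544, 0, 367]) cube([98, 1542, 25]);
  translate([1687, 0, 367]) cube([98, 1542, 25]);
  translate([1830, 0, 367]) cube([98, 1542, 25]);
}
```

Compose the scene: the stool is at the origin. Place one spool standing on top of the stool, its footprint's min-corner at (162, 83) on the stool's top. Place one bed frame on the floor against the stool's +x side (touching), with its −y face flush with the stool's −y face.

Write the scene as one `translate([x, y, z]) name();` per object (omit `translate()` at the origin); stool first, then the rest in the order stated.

stool();
translate([162, 83, 413]) spool();
translate([314, 0, 0]) bed_frame();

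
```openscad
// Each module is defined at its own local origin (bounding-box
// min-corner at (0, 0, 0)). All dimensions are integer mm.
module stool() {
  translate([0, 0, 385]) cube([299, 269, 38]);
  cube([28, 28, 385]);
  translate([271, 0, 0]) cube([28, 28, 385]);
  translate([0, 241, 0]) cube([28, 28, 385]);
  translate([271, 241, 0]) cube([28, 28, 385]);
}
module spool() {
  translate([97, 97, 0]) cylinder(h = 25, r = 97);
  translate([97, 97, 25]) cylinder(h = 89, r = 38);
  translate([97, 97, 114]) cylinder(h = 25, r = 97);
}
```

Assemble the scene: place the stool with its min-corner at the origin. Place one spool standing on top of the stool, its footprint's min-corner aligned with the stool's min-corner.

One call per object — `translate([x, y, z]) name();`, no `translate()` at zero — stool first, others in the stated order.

stool();
translate([0, 0, 423]) spool();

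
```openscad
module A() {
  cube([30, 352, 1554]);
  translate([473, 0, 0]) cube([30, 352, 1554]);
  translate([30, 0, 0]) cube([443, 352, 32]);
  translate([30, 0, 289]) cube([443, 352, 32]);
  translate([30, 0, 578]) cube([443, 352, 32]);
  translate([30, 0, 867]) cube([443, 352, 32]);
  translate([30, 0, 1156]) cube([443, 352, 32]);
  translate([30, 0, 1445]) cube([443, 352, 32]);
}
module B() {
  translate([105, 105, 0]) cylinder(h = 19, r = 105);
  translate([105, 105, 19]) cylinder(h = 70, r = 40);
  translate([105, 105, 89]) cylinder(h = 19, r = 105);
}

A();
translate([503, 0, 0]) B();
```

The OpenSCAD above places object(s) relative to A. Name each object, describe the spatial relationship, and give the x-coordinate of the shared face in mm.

A is a bookshelf. B is a spool. The spool is against the bookshelf's +x side, with their −y faces flush. The x-coordinate of the shared face is 503 mm.

The bookshelf's +x face and the spool's −x face are both at x = 503 mm.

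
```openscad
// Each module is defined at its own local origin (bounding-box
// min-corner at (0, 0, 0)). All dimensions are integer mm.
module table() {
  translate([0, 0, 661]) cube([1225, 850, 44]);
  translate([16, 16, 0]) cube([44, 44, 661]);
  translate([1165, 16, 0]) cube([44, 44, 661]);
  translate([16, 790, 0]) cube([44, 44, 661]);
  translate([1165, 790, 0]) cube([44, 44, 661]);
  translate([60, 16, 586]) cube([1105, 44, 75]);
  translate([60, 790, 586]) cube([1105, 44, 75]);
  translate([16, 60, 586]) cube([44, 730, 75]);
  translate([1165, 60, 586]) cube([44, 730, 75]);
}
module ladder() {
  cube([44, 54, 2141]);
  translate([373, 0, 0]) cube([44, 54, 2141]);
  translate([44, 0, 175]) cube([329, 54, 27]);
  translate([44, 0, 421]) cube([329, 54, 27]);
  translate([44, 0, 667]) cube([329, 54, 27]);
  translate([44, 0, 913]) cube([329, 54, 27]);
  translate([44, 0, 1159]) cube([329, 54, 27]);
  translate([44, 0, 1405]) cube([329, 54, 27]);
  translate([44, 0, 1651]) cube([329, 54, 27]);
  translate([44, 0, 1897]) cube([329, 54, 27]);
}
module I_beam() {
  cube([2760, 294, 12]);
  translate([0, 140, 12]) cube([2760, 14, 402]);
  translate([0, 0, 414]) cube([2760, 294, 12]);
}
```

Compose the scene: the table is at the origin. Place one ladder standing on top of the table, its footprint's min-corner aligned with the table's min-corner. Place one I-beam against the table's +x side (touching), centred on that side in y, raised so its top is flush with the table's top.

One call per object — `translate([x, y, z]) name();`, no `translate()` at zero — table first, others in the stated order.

table();
translate([0, 0, 705]) ladder();
translate([1225, 278, 279]) I_beam();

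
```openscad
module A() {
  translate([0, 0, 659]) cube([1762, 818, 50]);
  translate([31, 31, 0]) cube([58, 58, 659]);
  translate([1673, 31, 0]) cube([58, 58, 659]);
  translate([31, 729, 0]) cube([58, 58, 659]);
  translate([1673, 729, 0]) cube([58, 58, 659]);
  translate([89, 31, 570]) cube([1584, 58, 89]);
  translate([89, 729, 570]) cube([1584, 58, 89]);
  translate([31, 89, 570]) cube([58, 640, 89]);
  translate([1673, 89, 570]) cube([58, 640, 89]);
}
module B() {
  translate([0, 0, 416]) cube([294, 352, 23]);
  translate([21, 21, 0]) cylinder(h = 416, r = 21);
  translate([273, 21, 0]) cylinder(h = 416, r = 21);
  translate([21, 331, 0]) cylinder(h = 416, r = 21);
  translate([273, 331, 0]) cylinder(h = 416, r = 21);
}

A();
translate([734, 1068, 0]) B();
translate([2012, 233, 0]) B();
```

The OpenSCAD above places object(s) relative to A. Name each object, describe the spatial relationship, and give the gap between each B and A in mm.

A is a table. B is a stool. Two stools sit around the table at the +y, +x sides. The gap between each stool and the table is 250 mm.

Each stool's nearest face is 250 mm from the table's bounding box.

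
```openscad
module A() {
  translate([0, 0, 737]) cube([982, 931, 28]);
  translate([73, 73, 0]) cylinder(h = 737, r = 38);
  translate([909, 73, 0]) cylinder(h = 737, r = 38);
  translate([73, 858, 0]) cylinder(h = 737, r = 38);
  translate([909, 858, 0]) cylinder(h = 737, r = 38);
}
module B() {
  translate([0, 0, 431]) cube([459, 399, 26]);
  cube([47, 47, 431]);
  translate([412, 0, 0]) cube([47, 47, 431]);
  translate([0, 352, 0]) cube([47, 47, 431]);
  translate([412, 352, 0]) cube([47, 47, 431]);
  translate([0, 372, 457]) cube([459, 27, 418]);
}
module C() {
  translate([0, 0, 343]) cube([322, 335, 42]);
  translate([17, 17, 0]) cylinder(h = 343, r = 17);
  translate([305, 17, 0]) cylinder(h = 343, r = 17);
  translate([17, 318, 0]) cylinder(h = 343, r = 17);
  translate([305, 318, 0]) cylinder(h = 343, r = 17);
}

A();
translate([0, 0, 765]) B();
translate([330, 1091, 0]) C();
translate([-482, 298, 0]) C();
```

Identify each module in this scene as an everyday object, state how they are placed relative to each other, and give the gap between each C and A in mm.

Each stool's nearest face is 160 mm from the table's bounding box.

A is a table. B is a chair. C is a stool. The chair is on top of the table. Two stools sit around the table at the +y, −x sides. The gap between each stool and the table is 160 mm.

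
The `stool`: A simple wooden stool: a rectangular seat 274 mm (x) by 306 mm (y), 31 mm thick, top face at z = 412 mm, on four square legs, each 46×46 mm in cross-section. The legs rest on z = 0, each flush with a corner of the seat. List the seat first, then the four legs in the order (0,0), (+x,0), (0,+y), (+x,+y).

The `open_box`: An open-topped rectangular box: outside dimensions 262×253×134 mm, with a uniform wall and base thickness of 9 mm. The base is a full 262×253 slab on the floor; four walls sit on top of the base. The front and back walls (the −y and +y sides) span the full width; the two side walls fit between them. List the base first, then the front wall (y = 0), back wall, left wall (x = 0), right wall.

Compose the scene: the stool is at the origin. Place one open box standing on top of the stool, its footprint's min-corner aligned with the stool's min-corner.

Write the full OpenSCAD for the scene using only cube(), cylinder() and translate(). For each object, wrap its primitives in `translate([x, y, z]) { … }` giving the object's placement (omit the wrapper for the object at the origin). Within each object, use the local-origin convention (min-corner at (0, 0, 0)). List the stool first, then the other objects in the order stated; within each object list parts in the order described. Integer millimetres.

translate([0, 0, 381]) cube([274, 306, 31]);
cube([46, 46, 381]);
translate([228, 0, 0]) cube([46, 46, 381]);
translate([0, 260, 0]) cube([46, 46, 381]);
translate([228, 260, 0]) cube([46, 46, 381]);
translate([0, 0, 412]) {
  cube([262, 253, 9]);
  translate([0, 0, 9]) cube([262, 9, 125]);
  translate([0, 244, 9]) cube([262, 9, 125]);
  translate([0, 9, 9]) cube([9, 235, 125]);
  translate([253, 9, 9]) cube([9, 235, 125]);
}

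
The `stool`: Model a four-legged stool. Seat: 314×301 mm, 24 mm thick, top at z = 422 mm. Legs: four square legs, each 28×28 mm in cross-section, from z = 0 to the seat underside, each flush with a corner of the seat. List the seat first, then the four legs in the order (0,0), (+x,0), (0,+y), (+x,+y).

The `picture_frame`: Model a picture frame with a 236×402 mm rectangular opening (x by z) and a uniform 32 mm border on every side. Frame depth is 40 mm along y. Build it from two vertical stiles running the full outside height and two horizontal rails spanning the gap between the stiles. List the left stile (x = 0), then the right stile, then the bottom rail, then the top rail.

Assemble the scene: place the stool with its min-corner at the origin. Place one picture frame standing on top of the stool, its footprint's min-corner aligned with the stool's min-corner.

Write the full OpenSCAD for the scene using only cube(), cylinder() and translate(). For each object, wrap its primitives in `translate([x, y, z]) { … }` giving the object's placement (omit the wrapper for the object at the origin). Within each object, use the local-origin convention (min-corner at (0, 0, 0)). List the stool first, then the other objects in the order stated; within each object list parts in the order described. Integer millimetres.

translate([0, 0, 398]) cube([314, 301, 24]);
cube([28, 28, 398]);
translate([286, 0, 0]) cube([28, 28, 398]);
translate([0, 273, 0]) cube([28, 28, 398]);
translate([286, 273, 0]) cube([28, 28, 398]);
translate([0, 0, 422]) {
  cube([32, 40, 466]);
  translate([268, 0, 0]) cube([32, 40, 466]);
  translate([32, 0, 0]) cube([236, 40, 32]);
  translate([32, 0, 434]) cube([236, 40, 32]);
}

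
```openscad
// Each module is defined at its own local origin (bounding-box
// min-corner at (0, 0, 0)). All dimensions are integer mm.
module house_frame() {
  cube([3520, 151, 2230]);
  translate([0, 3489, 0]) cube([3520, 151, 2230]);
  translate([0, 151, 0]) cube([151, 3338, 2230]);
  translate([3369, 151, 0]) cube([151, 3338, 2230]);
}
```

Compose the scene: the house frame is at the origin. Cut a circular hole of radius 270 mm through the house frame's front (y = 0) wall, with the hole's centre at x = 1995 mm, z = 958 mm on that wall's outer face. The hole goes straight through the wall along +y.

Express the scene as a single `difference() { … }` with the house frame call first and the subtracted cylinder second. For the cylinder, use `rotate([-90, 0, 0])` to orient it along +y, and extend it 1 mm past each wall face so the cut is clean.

difference() {
  house_frame();
  translate([1995, -1, 958]) rotate([-90, 0, 0]) cylinder(h = 153, r = 270);
}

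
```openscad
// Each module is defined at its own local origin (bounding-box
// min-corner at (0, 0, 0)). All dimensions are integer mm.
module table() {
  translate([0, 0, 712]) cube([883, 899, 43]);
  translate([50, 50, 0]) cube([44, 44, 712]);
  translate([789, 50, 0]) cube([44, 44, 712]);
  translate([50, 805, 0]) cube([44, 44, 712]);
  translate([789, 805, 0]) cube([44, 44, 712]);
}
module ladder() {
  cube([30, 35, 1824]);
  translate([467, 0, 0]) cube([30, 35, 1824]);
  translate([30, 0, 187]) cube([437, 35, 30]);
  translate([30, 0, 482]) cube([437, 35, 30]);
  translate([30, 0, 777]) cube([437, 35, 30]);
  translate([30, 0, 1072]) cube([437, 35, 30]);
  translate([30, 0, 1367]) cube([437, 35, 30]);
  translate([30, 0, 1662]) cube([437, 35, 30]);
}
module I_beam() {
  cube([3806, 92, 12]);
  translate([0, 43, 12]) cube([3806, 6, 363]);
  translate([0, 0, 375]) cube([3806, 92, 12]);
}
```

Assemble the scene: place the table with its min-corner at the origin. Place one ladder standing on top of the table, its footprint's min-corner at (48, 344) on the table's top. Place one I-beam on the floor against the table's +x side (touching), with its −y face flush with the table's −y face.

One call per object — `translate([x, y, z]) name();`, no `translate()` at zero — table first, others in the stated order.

table();
translate([48, 344, 755]) ladder();
translate([883, 0, 0]) I_beam();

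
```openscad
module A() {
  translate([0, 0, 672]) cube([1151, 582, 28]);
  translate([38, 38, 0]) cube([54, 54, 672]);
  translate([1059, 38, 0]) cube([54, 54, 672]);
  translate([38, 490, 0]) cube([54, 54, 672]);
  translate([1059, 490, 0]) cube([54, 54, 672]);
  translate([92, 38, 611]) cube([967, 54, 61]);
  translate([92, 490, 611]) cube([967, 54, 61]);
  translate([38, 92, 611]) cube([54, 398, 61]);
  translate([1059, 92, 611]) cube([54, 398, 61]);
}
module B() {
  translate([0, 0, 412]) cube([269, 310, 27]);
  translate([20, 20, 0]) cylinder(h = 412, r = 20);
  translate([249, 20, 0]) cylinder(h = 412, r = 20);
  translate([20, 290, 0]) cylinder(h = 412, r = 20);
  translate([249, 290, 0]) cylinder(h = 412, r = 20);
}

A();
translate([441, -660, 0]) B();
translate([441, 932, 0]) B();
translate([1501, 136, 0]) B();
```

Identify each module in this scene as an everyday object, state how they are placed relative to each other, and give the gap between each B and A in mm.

Each stool's nearest face is 350 mm from the table's bounding box.

A is a table. B is a stool. Three stools sit around the table at the −y, +y, +x sides. The gap between each stool and the table is 350 mm.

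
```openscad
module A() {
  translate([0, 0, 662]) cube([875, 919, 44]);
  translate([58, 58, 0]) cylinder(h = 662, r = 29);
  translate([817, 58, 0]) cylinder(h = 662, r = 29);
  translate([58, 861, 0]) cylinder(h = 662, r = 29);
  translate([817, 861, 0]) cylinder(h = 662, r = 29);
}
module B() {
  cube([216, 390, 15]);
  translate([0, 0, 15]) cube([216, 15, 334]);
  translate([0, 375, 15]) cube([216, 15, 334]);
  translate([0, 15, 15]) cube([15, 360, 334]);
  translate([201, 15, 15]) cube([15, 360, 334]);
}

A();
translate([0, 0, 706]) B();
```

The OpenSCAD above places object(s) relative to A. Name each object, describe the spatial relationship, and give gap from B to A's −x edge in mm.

A is a table. B is an open box. The open box is on top of the table. The gap from the open box to the table's −x edge is 0 mm.

The open box's min-x is at 0; the table's min-x is 0; gap = 0 mm.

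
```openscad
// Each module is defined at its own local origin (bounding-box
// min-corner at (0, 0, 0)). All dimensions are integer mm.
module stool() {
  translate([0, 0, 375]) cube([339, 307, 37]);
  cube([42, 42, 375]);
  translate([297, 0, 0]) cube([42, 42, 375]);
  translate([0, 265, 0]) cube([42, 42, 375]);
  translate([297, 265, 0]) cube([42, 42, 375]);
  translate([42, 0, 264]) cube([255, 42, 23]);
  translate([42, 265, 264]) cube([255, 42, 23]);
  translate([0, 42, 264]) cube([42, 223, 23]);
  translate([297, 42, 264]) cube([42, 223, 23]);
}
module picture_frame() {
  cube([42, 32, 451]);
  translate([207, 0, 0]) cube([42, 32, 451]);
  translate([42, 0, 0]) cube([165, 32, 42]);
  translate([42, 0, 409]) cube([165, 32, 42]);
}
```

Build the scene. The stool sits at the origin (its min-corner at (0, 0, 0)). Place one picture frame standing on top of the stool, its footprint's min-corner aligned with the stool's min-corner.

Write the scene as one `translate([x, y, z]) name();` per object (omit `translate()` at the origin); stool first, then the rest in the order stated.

stool();
translate([0, 0, 412]) picture_frame();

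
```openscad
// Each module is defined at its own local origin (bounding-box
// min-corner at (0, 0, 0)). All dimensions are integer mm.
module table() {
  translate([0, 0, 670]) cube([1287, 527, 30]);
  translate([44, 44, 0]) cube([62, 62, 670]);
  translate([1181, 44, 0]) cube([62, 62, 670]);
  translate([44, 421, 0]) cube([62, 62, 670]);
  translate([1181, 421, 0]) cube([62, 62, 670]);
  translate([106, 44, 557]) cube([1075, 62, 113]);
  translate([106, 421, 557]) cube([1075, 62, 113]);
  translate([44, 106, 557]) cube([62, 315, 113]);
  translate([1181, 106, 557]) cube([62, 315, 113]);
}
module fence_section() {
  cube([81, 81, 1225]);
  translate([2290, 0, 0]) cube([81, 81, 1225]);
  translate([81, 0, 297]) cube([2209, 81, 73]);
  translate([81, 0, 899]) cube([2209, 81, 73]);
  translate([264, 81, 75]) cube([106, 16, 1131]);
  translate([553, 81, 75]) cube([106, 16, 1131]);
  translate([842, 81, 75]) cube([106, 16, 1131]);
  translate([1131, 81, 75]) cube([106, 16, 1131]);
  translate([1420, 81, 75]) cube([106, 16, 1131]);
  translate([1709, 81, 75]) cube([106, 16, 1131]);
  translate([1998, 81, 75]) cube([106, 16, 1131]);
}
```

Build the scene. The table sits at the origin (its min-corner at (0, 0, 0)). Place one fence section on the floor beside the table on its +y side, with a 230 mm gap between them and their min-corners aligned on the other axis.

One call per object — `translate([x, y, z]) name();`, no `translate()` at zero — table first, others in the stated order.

table();
translate([0, 757, 0]) fence_section();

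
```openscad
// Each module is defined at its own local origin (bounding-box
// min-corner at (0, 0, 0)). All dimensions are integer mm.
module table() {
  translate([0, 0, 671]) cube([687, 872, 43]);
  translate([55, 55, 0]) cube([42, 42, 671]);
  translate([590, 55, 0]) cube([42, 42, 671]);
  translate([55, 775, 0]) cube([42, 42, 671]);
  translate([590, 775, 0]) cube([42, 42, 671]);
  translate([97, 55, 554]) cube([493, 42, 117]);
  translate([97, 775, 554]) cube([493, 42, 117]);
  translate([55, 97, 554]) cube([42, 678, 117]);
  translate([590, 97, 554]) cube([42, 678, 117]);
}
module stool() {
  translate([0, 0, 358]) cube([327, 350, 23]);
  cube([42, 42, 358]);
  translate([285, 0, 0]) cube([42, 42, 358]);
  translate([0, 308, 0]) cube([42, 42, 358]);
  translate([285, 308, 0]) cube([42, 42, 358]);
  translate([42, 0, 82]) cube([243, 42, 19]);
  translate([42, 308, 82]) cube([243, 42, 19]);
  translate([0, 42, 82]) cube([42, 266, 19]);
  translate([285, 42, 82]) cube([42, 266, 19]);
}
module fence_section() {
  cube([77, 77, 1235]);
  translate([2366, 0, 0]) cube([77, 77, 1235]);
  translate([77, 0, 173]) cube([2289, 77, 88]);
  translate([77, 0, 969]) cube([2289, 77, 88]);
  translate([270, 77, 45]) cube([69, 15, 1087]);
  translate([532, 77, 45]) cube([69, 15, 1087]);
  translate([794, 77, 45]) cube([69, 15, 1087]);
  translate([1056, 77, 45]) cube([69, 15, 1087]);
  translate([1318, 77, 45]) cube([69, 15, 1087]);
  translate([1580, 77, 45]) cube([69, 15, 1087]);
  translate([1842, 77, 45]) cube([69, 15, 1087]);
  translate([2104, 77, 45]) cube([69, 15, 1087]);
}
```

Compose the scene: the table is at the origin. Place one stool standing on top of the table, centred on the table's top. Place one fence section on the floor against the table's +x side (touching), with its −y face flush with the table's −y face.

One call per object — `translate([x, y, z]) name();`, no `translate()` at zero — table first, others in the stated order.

table();
translate([180, 261, 714]) stool();
translate([687, 0, 0]) fence_section();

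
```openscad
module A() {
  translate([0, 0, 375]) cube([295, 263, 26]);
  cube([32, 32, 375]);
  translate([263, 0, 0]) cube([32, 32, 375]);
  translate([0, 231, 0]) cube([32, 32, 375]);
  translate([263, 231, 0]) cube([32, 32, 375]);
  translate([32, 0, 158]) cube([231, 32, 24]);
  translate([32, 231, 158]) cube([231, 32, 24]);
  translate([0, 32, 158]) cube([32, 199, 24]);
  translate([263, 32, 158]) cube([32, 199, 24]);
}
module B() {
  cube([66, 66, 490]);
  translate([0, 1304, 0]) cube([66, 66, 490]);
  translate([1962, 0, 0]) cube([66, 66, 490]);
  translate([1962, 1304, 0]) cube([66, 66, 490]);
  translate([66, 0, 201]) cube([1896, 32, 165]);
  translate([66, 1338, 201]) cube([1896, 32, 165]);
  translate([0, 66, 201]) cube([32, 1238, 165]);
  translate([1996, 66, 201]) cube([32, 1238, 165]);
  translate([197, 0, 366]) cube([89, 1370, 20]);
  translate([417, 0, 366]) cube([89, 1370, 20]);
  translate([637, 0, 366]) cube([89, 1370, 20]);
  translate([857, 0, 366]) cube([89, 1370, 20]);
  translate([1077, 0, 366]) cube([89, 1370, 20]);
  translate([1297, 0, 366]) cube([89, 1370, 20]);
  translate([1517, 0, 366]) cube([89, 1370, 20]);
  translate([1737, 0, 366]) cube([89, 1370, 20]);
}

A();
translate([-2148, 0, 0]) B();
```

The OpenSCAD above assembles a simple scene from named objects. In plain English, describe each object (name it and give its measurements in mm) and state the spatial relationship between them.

A is a simple wooden stool: a rectangular seat 295 mm (x) by 263 mm (y), 26 mm thick, top face at z = 401 mm, on four square legs, each 32×32 mm in cross-section. The legs rest on z = 0, each flush with a corner of the seat. Four stretchers, 32 mm wide and 24 mm tall, connect adjacent legs with their undersides at z = 158 mm, each running between the inner faces of the legs it joins and aligned with the legs' outer faces on the other axis.

B is a bed frame 2028 mm long (x) by 1370 mm wide (y). Four 66×66 mm corner posts, 490 mm tall, at the corners of the footprint. Four rails of 32 mm thickness and 165 mm height run between adjacent posts with their undersides at z = 201 mm, their outer faces flush with the outside of the frame (the two x-running rails run between the posts' inner faces; the two y-running rails run between the posts' inner faces). 8 slats, each 89 mm wide (x) and 20 mm thick, lie across the top of the two x-running rails, running the full 1370 mm width of the frame in y; the slats are evenly spaced along x between the inner faces of the end posts with equal gaps (rounded down to the nearest mm) at the −x end and between each pair — any rounding remainder accumulates at the +x end.

The bed frame is on the floor beside the stool on its −x side.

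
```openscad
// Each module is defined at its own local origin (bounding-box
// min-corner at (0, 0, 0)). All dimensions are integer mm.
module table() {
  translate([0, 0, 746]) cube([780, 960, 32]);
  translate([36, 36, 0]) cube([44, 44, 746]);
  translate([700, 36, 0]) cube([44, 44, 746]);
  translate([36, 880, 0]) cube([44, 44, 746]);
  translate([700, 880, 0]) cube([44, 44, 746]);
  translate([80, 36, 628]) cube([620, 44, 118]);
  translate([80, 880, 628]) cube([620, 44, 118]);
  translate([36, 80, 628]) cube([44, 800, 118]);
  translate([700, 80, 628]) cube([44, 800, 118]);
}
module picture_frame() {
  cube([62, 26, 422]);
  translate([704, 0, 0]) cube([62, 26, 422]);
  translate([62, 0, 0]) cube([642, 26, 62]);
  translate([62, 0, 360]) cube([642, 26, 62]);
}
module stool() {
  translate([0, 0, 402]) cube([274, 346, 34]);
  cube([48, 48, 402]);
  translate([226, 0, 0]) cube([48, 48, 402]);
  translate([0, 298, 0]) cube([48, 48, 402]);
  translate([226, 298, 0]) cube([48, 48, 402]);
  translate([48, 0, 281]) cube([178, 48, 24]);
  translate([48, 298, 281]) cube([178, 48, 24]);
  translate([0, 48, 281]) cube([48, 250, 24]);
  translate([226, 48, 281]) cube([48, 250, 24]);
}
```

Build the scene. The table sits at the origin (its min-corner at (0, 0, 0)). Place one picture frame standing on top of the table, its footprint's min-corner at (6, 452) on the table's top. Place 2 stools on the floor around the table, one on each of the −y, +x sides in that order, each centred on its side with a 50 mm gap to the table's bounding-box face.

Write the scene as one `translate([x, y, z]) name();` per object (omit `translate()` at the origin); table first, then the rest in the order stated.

table();
translate([6, 452, 778]) picture_frame();
translate([253, -396, 0]) stool();
translate([830, 307, 0]) stool();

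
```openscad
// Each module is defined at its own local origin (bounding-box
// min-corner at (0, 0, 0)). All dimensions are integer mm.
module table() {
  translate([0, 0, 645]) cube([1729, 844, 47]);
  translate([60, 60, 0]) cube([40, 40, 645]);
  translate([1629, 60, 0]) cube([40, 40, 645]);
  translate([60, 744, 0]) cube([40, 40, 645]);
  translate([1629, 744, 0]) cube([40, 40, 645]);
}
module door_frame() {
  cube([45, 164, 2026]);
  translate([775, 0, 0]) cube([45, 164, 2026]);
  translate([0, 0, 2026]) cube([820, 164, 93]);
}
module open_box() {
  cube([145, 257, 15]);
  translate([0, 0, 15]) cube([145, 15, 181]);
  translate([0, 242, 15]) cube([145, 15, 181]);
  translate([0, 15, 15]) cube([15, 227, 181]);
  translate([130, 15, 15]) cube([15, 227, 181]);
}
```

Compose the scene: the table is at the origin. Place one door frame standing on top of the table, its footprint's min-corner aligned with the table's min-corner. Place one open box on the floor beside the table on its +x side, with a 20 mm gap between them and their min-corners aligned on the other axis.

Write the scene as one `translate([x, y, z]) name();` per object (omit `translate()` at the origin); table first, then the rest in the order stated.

table();
translate([0, 0, 692]) door_frame();
translate([1749, 0, 0]) open_box();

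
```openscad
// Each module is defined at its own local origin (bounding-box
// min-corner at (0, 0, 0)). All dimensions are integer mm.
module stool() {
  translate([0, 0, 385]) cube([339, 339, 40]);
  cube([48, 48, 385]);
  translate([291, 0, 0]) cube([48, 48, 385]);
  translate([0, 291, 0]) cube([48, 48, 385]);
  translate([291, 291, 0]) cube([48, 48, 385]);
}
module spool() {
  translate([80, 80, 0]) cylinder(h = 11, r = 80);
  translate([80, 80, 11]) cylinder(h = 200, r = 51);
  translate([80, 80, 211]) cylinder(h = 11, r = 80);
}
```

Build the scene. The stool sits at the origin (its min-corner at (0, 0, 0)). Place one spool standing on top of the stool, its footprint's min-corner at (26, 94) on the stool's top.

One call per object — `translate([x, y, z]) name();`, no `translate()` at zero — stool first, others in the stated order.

stool();
translate([26, 94, 425]) spool();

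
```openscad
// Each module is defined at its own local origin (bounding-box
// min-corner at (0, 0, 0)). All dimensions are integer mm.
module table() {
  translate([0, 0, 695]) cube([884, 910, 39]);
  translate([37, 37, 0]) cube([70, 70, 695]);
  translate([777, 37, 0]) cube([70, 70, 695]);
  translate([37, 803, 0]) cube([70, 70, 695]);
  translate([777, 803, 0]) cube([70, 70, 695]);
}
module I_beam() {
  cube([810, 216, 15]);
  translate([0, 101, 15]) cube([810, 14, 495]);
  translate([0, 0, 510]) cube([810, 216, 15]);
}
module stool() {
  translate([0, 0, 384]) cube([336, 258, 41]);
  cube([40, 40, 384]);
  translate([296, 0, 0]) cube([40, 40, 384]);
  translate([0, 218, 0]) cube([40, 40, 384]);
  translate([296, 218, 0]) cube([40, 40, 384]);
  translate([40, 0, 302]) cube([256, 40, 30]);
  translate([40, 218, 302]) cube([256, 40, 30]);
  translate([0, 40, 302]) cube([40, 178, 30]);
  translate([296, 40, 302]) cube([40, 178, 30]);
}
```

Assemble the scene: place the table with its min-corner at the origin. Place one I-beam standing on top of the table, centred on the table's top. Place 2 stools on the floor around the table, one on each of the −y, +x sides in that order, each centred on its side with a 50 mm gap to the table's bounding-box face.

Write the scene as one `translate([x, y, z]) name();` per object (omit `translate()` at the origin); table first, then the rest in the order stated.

table();
translate([37, 347, 734]) I_beam();
translate([274, -308, 0]) stool();
translate([934, 326, 0]) stool();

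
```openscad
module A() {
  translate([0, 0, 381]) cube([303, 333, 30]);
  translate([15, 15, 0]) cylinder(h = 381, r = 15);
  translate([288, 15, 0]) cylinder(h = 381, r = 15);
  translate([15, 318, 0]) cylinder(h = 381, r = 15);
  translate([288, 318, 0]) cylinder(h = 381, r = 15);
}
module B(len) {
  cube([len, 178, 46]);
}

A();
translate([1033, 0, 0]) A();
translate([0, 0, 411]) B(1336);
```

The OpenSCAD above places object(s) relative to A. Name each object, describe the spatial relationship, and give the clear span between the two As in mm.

Second stool starts at x = 1033; first ends at x = 303; clear span = 1033 − 303 = 730 mm.

A is a stool. B is a beam. A beam spans the tops of two stools. The clear span between the two stools is 730 mm.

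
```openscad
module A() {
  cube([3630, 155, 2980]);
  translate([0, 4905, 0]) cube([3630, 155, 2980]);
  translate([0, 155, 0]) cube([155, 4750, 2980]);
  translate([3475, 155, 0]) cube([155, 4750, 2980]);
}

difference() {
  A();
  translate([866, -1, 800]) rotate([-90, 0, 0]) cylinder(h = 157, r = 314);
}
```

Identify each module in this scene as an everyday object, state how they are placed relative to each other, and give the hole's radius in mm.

The subtracted cylinder has r = 314 mm.

A is a house frame. The house frame has a circular hole through its front wall. The hole's radius is 314 mm.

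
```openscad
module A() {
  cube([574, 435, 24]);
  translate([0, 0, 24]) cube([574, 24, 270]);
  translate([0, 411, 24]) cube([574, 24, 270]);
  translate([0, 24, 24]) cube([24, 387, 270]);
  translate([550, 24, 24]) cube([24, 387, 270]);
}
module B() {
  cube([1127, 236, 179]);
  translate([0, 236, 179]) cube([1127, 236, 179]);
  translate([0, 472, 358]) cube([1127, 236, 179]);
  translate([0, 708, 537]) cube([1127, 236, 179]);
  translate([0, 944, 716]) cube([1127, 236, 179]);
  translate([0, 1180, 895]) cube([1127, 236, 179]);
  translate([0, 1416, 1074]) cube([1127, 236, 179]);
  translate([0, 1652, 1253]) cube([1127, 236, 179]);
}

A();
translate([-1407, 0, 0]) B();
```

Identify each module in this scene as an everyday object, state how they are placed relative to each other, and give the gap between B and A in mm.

A is an open box. B is a staircase. The staircase is on the floor beside the open box on its −x side. The gap between the staircase and the open box is 280 mm.

The staircase's nearest face is 280 mm from the open box's −x face.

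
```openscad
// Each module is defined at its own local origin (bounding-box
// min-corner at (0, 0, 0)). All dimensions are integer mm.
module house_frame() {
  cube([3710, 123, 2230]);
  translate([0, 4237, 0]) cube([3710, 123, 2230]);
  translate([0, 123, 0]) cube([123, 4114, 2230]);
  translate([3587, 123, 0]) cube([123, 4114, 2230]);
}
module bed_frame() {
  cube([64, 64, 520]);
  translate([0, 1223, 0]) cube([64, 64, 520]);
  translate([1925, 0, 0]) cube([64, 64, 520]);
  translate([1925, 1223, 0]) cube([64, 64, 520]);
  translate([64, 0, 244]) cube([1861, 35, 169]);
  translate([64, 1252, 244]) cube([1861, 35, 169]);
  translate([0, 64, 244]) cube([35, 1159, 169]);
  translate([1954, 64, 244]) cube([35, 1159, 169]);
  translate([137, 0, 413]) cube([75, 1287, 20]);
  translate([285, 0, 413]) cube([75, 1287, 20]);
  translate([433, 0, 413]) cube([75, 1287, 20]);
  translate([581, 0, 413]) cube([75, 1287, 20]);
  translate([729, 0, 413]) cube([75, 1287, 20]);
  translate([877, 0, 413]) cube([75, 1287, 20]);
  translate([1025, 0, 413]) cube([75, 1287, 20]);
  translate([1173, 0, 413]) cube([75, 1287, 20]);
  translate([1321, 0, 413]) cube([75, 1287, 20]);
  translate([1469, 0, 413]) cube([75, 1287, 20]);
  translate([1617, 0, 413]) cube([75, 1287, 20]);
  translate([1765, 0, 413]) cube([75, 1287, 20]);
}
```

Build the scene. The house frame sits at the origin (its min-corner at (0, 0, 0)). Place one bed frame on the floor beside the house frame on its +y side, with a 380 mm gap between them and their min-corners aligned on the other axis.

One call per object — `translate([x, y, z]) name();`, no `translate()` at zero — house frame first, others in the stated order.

house_frame();
translate([0, 4740, 0]) bed_frame();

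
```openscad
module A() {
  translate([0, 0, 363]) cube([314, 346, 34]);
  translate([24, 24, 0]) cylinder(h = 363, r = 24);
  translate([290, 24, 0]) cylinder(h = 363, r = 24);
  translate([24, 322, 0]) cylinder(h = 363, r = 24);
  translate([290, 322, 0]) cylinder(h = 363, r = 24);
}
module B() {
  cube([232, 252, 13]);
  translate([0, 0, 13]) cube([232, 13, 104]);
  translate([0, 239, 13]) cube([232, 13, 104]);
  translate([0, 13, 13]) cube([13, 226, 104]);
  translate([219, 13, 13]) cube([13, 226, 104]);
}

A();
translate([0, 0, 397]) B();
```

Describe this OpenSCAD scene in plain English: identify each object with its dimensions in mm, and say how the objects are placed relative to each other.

A is a simple wooden stool: a rectangular seat 314 mm (x) by 346 mm (y), 34 mm thick, top face at z = 397 mm, on four round legs, each 48 mm in diameter. The legs rest on z = 0, each leg's axis is inset half a diameter from the nearest pair of seat edges (so the leg's bounding box is flush with the corner).

B is an open-topped rectangular box: outside dimensions 232×252×117 mm, with a uniform wall and base thickness of 13 mm. The base is a full 232×252 slab on the floor; four walls sit on top of the base. The front and back walls (the −y and +y sides) span the full width; the two side walls fit between them.

The open box is on top of the stool.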